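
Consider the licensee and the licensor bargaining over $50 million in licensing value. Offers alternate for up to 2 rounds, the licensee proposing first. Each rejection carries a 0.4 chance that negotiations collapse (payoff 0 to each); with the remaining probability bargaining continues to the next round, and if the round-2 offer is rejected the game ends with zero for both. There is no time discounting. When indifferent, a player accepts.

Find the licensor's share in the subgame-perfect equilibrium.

By backward induction:
Round 2 (the licensor proposes): rejection yields 0 for the licensee; the licensor offers 0 and keeps 50.
Round 1 (the licensee proposes): rejecting gives the licensor an expected 0.6 × 50 = 30; the licensee offers that and keeps 20.

30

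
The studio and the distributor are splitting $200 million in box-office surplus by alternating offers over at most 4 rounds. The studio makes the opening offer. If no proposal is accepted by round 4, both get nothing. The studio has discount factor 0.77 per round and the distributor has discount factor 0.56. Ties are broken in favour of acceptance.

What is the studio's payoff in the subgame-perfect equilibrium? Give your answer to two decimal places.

125.95

Work backward from the last round.
Round 4 (the distributor proposes): rejection yields 0 for the studio; the distributor offers 0 and keeps 200.
Round 3 (the studio proposes): the distributor can get 200 next round, worth 0.56 × 200 = 112 now. The studio offers 112 and keeps 200 − 112 = 88.
Round 2 (the distributor proposes): the studio can get 88 next round, worth 0.77 × 88 = 67.76 now; the distributor offers that and keeps 132.24.
Round 1 (the studio proposes): the distributor can get 132.24 next round, worth 0.56 × 132.24 = 74.0544 now, so the studio offers 74.0544, keeping 125.9456.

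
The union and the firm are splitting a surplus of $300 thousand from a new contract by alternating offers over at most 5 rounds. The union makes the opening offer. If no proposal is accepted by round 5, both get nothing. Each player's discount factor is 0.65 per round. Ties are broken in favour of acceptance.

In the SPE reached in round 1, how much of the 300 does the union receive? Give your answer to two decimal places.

202.91

By backward induction:
Round 5 (the union proposes): rejection yields 0 for the firm; the union offers 0 and keeps 300.
Round 4 (the firm proposes): the union can get 300 next round, worth 0.65 × 300 = 195 now; the firm offers that and keeps 105.
Round 3 (the union proposes): the firm can get 105 next round, worth 0.65 × 105 = 68.25 now. The union offers 68.25 and keeps 300 − 68.25 = 231.75.
Round 2 (the firm proposes): the union can get 231.75 next round, worth 0.65 × 231.75 = 150.6375 now, so the firm offers 150.6375, keeping 149.3625.
Round 1 (the union proposes): the firm can get 149.3625 next round, worth 0.65 × 149.3625 = 97.085625 now. The union offers 97.085625 and keeps 300 − 97.085625 = 202.914375.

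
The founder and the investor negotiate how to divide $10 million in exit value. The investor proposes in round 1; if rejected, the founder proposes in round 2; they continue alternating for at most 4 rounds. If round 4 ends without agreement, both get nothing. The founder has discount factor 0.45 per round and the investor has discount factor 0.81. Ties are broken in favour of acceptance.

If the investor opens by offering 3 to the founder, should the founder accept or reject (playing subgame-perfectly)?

Work out the founder's continuation value if the offer is rejected.
Round 4 (the founder proposes): the investor will accept anything ≥ 0, so the founder offers 0 and keeps 10.
Round 3 (the investor proposes): the founder can get 10 next round, worth 0.45 × 10 = 4.5 now. The investor offers 4.5 and keeps 10 − 4.5 = 5.5.
Round 2 (the founder proposes): the investor can get 5.5 next round, worth 0.81 × 5.5 = 4.455 now; the founder offers that and keeps 5.545.
So by rejecting in round 1, the founder gets 5.545 next round, worth 0.45 × 5.545 = 2.49525 now.
Offer 3 ≥ 2.49525, so the founder accepts.

Accept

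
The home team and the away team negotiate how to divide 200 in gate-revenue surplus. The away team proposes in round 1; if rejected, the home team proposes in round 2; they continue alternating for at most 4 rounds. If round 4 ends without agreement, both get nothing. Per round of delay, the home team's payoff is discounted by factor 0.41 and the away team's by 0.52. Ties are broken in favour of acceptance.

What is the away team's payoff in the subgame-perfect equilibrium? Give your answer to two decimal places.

143.16

Round 4 (the home team proposes): the away team will accept anything ≥ 0, so the home team offers 0 and keeps 200.
Round 3 (the away team proposes): the home team can get 200 next round, worth 0.41 × 200 = 82 now, so the away team offers 82, keeping 118.
Round 2 (the home team proposes): the away team can get 118 next round, worth 0.52 × 118 = 61.36 now; the home team offers that and keeps 138.64.
Round 1 (the away team proposes): the home team can get 138.64 next round, worth 0.41 × 138.64 = 56.8424 now, so the away team offers 56.8424, keeping 143.1576.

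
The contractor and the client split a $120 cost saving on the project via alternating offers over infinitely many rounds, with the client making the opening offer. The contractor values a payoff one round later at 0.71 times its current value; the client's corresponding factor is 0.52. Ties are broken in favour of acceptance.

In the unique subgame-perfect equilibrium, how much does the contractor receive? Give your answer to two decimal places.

When the client proposes, the contractor accepts any offer worth at least 0.71 times what the contractor would get by proposing next round; and vice versa.
This gives x = 120 − 0.71y and y = 120 − 0.52x, where x and y are each side's share when it proposes.
Hence (1 − 0.71·0.52)x = 120(1 − 0.71), i.e. 0.6308·x = 34.8.
x ≈ 55.1680; the contractor's share is 120 − x ≈ 64.8320.

64.83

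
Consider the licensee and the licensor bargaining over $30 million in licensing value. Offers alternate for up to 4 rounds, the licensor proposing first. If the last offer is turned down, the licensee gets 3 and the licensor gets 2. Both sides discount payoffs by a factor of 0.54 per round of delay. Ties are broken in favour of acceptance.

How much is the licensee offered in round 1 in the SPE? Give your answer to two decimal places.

11.86

Round 4 (the licensee proposes): the licensor gets 2 if talks fail, so the licensee offers 2 and keeps 28.
Round 3 (the licensor proposes): the licensee can get 28 next round, worth 0.54 × 28 = 15.12 now. The licensor offers 15.12 and keeps 30 − 15.12 = 14.88.
Round 2 (the licensee proposes): the licensor can get 14.88 next round, worth 0.54 × 14.88 = 8.0352 now; the licensee offers that and keeps 21.9648.
Round 1 (the licensor proposes): the licensee can get 21.9648 next round, worth 0.54 × 21.9648 = 11.860992 now, so the licensor offers 11.860992, keeping 18.139008.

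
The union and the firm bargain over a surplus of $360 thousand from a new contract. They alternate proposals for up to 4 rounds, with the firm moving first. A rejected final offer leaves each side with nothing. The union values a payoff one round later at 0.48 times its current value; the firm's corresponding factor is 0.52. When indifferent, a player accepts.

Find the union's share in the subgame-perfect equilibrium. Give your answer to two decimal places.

Round 4 (the union proposes): rejection yields 0 for the firm; the union offers 0 and keeps 360.
Round 3 (the firm proposes): the union can get 360 next round, worth 0.48 × 360 = 172.8 now; the firm offers that and keeps 187.2.
Round 2 (the union proposes): the firm can get 187.2 next round, worth 0.52 × 187.2 = 97.344 now. The union offers 97.344 and keeps 360 − 97.344 = 262.656.
Round 1 (the firm proposes): the union can get 262.656 next round, worth 0.48 × 262.656 = 126.07488 now; the firm offers that and keeps 233.92512.

126.07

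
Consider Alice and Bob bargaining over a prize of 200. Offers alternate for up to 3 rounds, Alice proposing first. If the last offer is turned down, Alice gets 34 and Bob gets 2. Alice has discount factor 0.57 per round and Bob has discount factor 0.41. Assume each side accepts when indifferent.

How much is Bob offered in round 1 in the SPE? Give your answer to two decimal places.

35.73

Round 3 (Alice proposes): Bob gets 2 if talks fail, so Alice offers 2 and keeps 198.
Round 2 (Bob proposes): Alice can get 198 next round, worth 0.57 × 198 = 112.86 now, so Bob offers 112.86, keeping 87.14.
Round 1 (Alice proposes): Bob can get 87.14 next round, worth 0.41 × 87.14 = 35.7274 now, so Alice offers 35.7274, keeping 164.2726.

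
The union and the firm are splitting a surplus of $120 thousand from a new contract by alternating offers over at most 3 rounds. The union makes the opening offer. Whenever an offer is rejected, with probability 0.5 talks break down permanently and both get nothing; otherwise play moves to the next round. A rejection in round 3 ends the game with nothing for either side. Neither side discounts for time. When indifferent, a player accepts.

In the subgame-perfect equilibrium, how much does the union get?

90

By backward induction:
Round 3 (the union proposes): the firm will accept anything ≥ 0, so the union offers 0 and keeps 120.
Round 2 (the firm proposes): rejecting gives the union an expected 0.5 × 120 = 60. The firm offers 60 and keeps 120 − 60 = 60.
Round 1 (the union proposes): rejecting gives the firm an expected 0.5 × 60 = 30. The union offers 30 and keeps 120 − 30 = 90.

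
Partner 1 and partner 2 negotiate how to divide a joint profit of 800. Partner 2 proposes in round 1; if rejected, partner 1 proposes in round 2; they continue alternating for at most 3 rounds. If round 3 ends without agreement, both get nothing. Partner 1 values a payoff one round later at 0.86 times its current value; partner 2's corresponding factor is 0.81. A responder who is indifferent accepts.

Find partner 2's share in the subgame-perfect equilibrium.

669.28

Round 3 (partner 2 proposes): rejection yields 0 for partner 1; partner 2 offers 0 and keeps 800.
Round 2 (partner 1 proposes): partner 2 can get 800 next round, worth 0.81 × 800 = 648 now. Partner 1 offers 648 and keeps 800 − 648 = 152.
Round 1 (partner 2 proposes): partner 1 can get 152 next round, worth 0.86 × 152 = 130.72 now. Partner 2 offers 130.72 and keeps 800 − 130.72 = 669.28.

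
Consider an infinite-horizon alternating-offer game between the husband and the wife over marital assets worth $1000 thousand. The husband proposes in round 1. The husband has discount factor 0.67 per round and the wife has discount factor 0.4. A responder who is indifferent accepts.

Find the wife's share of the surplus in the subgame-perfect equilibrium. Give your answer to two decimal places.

When the husband proposes, the wife accepts any offer worth at least 0.4 times what the wife would get by proposing next round; and vice versa.
This gives x = 1000 − 0.4y and y = 1000 − 0.67x, where x and y are each side's share when it proposes.
Hence (1 − 0.4·0.67)x = 1000(1 − 0.4), i.e. 0.732·x = 600.
x ≈ 819.6721; the wife's share is 1000 − x ≈ 180.3279.

180.33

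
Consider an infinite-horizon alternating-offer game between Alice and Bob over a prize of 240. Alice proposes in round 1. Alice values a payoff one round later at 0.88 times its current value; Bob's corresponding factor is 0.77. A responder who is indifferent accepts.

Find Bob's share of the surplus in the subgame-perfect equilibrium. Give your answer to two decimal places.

When Alice proposes, Bob accepts any offer worth at least 0.77 times what Bob would get by proposing next round; and vice versa.
This gives x = 240 − 0.77y and y = 240 − 0.88x, where x and y are each side's share when it proposes.
Hence (1 − 0.77·0.88)x = 240(1 − 0.77), i.e. 0.3224·x = 55.2.
x ≈ 171.2159; Bob's share is 240 − x ≈ 68.7841.

68.78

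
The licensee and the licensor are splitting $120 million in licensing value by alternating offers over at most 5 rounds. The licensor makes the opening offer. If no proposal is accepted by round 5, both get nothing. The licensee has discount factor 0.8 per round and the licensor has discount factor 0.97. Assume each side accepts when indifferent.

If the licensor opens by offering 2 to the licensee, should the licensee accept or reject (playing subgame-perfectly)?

Round 5 (the licensor proposes): the licensee will accept anything ≥ 0, so the licensor offers 0 and keeps 120.
Round 4 (the licensee proposes): the licensor can get 120 next round, worth 0.97 × 120 = 116.4 now. The licensee offers 116.4 and keeps 120 − 116.4 = 3.6.
Round 3 (the licensor proposes): the licensee can get 3.6 next round, worth 0.8 × 3.6 = 2.88 now. The licensor offers 2.88 and keeps 120 − 2.88 = 117.12.
Round 2 (the licensee proposes): the licensor can get 117.12 next round, worth 0.97 × 117.12 = 113.6064 now, so the licensee offers 113.6064, keeping 6.3936.
So by rejecting in round 1, the licensee gets 6.3936 next round, worth 0.8 × 6.3936 = 5.11488 now.
Offer 2 < 5.11488, so the licensee rejects.

Reject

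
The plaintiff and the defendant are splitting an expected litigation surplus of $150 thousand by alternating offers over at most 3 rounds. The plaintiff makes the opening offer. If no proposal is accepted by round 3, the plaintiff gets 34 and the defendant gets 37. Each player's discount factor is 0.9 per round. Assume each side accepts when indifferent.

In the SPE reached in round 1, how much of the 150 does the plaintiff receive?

Round 3 (the plaintiff proposes): the defendant gets 37 if talks fail, so the plaintiff offers 37 and keeps 113.
Round 2 (the defendant proposes): the plaintiff can get 113 next round, worth 0.9 × 113 = 101.7 now; the defendant offers that and keeps 48.3.
Round 1 (the plaintiff proposes): the defendant can get 48.3 next round, worth 0.9 × 48.3 = 43.47 now. The plaintiff offers 43.47 and keeps 150 − 43.47 = 106.53.

106.53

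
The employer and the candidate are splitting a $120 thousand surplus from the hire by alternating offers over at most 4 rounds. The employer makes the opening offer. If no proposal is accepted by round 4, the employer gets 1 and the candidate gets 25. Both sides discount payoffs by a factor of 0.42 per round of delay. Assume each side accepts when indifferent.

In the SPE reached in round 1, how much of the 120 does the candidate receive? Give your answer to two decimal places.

Round 4 (the candidate proposes): the employer gets 1 if talks fail, so the candidate offers 1 and keeps 119.
Round 3 (the employer proposes): the candidate can get 119 next round, worth 0.42 × 119 = 49.98 now. The employer offers 49.98 and keeps 120 − 49.98 = 70.02.
Round 2 (the candidate proposes): the employer can get 70.02 next round, worth 0.42 × 70.02 = 29.4084 now; the candidate offers that and keeps 90.5916.
Round 1 (the employer proposes): the candidate can get 90.5916 next round, worth 0.42 × 90.5916 = 38.048472 now, so the employer offers 38.048472, keeping 81.951528.

38.05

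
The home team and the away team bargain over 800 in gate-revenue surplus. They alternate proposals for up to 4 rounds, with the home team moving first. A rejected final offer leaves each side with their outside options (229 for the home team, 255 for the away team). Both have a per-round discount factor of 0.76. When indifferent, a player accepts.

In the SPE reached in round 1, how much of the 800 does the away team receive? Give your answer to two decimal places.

396.58

Round 4 (the away team proposes): the home team gets 229 if talks fail, so the away team offers 229 and keeps 571.
Round 3 (the home team proposes): the away team can get 571 next round, worth 0.76 × 571 = 433.96 now, so the home team offers 433.96, keeping 366.04.
Round 2 (the away team proposes): the home team can get 366.04 next round, worth 0.76 × 366.04 = 278.1904 now, so the away team offers 278.1904, keeping 521.8096.
Round 1 (the home team proposes): the away team can get 521.8096 next round, worth 0.76 × 521.8096 = 396.575296 now, so the home team offers 396.575296, keeping 403.424704.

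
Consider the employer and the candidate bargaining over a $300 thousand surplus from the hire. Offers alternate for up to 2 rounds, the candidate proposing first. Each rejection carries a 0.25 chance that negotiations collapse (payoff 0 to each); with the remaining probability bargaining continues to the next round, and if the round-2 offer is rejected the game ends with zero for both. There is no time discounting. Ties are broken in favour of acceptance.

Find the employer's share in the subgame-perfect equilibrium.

Round 2 (the employer proposes): rejection yields 0 for the candidate; the employer offers 0 and keeps 300.
Round 1 (the candidate proposes): rejecting gives the employer an expected 0.75 × 300 = 225, so the candidate offers 225, keeping 75.

225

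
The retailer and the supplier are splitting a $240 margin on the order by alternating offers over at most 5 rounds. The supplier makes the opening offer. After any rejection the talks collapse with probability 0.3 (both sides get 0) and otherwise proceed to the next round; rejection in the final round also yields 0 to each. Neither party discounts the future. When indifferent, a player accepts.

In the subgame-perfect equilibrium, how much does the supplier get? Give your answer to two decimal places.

164.90

Round 5 (the supplier proposes): rejection yields 0 for the retailer; the supplier offers 0 and keeps 240.
Round 4 (the retailer proposes): rejecting gives the supplier an expected 0.7 × 240 = 168. The retailer offers 168 and keeps 240 − 168 = 72.
Round 3 (the supplier proposes): rejecting gives the retailer an expected 0.7 × 72 = 50.4; the supplier offers that and keeps 189.6.
Round 2 (the retailer proposes): rejecting gives the supplier an expected 0.7 × 189.6 = 132.72, so the retailer offers 132.72, keeping 107.28.
Round 1 (the supplier proposes): rejecting gives the retailer an expected 0.7 × 107.28 = 75.096; the supplier offers that and keeps 164.904.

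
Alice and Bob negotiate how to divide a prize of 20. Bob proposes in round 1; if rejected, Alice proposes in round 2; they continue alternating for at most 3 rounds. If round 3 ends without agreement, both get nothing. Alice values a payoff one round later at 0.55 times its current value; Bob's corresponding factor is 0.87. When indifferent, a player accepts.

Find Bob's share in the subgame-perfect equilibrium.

Round 3 (Bob proposes): Alice will accept anything ≥ 0, so Bob offers 0 and keeps 20.
Round 2 (Alice proposes): Bob can get 20 next round, worth 0.87 × 20 = 17.4 now. Alice offers 17.4 and keeps 20 − 17.4 = 2.6.
Round 1 (Bob proposes): Alice can get 2.6 next round, worth 0.55 × 2.6 = 1.43 now. Bob offers 1.43 and keeps 20 − 1.43 = 18.57.

18.57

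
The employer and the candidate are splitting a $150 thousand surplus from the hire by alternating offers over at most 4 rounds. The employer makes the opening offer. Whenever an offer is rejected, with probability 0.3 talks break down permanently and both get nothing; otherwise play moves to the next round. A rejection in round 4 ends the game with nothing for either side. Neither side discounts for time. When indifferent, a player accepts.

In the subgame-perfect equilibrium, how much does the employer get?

Round 4 (the candidate proposes): rejection yields 0 for the employer; the candidate offers 0 and keeps 150.
Round 3 (the employer proposes): rejecting gives the candidate an expected 0.7 × 150 = 105. The employer offers 105 and keeps 150 − 105 = 45.
Round 2 (the candidate proposes): rejecting gives the employer an expected 0.7 × 45 = 31.5; the candidate offers that and keeps 118.5.
Round 1 (the employer proposes): rejecting gives the candidate an expected 0.7 × 118.5 = 82.95; the employer offers that and keeps 67.05.

67.05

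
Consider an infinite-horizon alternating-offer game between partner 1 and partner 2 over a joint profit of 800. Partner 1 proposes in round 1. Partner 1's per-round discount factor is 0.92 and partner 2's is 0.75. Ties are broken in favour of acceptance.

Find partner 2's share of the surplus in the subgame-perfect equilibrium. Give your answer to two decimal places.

154.84

Let x be partner 1's share when partner 1 proposes and y be partner 2's share when partner 2 proposes.
Partner 2 accepts iff offered ≥ 0.75·y, so x = 800 − 0.75y. Symmetrically y = 800 − 0.92x.
Substituting: x = 800 − 0.75(800 − 0.92x), giving x(1 − 0.92·0.75) = 800(1 − 0.75).
So x = 800 × 0.25 / 0.31 ≈ 645.1613, and partner 2 receives 800 − x ≈ 154.8387.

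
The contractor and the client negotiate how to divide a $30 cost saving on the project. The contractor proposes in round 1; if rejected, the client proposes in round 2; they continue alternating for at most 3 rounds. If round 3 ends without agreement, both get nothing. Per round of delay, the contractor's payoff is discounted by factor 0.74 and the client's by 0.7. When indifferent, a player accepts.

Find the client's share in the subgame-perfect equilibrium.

Round 3 (the contractor proposes): the client will accept anything ≥ 0, so the contractor offers 0 and keeps 30.
Round 2 (the client proposes): the contractor can get 30 next round, worth 0.74 × 30 = 22.2 now. The client offers 22.2 and keeps 30 − 22.2 = 7.8.
Round 1 (the contractor proposes): the client can get 7.8 next round, worth 0.7 × 7.8 = 5.46 now, so the contractor offers 5.46, keeping 24.54.

5.46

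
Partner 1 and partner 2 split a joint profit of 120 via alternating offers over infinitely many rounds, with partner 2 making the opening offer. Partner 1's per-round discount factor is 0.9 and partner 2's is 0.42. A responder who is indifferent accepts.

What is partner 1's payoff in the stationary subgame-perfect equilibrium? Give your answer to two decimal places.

In a stationary SPE each proposer offers the other exactly their discounted continuation value.
If partner 2 keeps x when proposing and partner 1 keeps y when proposing, then x = 120 − 0.9y and y = 120 − 0.42x.
Solving: x = 120(1 − 0.9) / (1 − 0.42·0.9) = 12 / 0.622 ≈ 19.2926.
Partner 1 gets 120 − 19.2926 ≈ 100.7074.

100.71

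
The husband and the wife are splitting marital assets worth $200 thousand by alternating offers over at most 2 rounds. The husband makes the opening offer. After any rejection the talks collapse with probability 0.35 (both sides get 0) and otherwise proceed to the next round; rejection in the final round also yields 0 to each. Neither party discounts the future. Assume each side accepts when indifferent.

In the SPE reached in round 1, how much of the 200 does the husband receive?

70

Round 2 (the wife proposes): rejection yields 0 for the husband; the wife offers 0 and keeps 200.
Round 1 (the husband proposes): rejecting gives the wife an expected 0.65 × 200 = 130. The husband offers 130 and keeps 200 − 130 = 70.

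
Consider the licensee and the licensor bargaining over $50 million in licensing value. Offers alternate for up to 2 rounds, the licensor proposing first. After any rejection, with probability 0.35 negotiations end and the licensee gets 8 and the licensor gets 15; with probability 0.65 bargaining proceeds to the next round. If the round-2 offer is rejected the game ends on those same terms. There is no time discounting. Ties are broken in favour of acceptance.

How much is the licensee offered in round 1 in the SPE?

Round 2 (the licensee proposes): the licensor gets 15 if talks fail, so the licensee offers 15 and keeps 35.
Round 1 (the licensor proposes): rejecting gives the licensee an expected 0.65 × 35 + 0.35 × 8 = 25.55, so the licensor offers 25.55, keeping 24.45.

25.55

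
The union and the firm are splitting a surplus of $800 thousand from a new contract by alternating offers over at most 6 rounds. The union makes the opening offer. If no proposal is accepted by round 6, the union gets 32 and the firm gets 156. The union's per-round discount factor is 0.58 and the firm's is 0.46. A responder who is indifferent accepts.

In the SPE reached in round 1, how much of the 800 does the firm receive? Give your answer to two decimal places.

220.94

Round 6 (the firm proposes): the union gets 32 if talks fail, so the firm offers 32 and keeps 768.
Round 5 (the union proposes): the firm can get 768 next round, worth 0.46 × 768 = 353.28 now; the union offers that and keeps 446.72.
Round 4 (the firm proposes): the union can get 446.72 next round, worth 0.58 × 446.72 = 259.0976 now, so the firm offers 259.0976, keeping 540.9024.
Round 3 (the union proposes): the firm can get 540.9024 next round, worth 0.46 × 540.9024 = 248.815104 now. The union offers 248.815104 and keeps 800 − 248.815104 = 551.184896.
Round 2 (the firm proposes): the union can get 551.184896 next round, worth 0.58 × 551.184896 = 319.68723968 now, so the firm offers 319.68723968, keeping 480.31276032.
Round 1 (the union proposes): the firm can get 480.31276032 next round, worth 0.46 × 480.31276032 = 220.9438697472 now; the union offers that and keeps 579.0561302528.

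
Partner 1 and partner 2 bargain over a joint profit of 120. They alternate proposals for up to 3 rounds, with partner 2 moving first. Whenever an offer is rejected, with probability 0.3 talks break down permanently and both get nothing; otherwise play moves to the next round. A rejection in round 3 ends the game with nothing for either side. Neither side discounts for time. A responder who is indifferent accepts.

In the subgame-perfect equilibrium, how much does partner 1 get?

25.2

By backward induction:
Round 3 (partner 2 proposes): partner 1 will accept anything ≥ 0, so partner 2 offers 0 and keeps 120.
Round 2 (partner 1 proposes): rejecting gives partner 2 an expected 0.7 × 120 = 84. Partner 1 offers 84 and keeps 120 − 84 = 36.
Round 1 (partner 2 proposes): rejecting gives partner 1 an expected 0.7 × 36 = 25.2; partner 2 offers that and keeps 94.8.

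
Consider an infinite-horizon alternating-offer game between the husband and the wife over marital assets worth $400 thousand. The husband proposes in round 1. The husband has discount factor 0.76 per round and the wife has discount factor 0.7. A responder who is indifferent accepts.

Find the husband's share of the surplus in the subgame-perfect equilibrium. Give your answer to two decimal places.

256.41

When the husband proposes, the wife accepts any offer worth at least 0.7 times what the wife would get by proposing next round; and vice versa.
This gives x = 400 − 0.7y and y = 400 − 0.76x, where x and y are each side's share when it proposes.
Hence (1 − 0.7·0.76)x = 400(1 − 0.7), i.e. 0.468·x = 120.
x ≈ 256.4103; the wife's share is 400 − x ≈ 143.5897.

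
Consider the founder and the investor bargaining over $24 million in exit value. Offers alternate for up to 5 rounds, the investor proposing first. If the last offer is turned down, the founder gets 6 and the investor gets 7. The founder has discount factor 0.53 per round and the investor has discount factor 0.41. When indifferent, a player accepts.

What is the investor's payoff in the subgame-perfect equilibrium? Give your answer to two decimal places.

14.58

Round 5 (the investor proposes): the founder gets 6 if talks fail, so the investor offers 6 and keeps 18.
Round 4 (the founder proposes): the investor can get 18 next round, worth 0.41 × 18 = 7.38 now; the founder offers that and keeps 16.62.
Round 3 (the investor proposes): the founder can get 16.62 next round, worth 0.53 × 16.62 = 8.8086 now; the investor offers that and keeps 15.1914.
Round 2 (the founder proposes): the investor can get 15.1914 next round, worth 0.41 × 15.1914 = 6.228474 now. The founder offers 6.228474 and keeps 24 − 6.228474 = 17.771526.
Round 1 (the investor proposes): the founder can get 17.771526 next round, worth 0.53 × 17.771526 = 9.41890878 now. The investor offers 9.41890878 and keeps 24 − 9.41890878 = 14.58109122.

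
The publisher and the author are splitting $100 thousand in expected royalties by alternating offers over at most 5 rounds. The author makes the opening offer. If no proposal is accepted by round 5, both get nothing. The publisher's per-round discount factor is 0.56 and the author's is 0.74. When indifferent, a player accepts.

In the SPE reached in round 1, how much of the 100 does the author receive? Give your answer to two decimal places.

79.41

By backward induction:
Round 5 (the author proposes): the publisher will accept anything ≥ 0, so the author offers 0 and keeps 100.
Round 4 (the publisher proposes): the author can get 100 next round, worth 0.74 × 100 = 74 now. The publisher offers 74 and keeps 100 − 74 = 26.
Round 3 (the author proposes): the publisher can get 26 next round, worth 0.56 × 26 = 14.56 now, so the author offers 14.56, keeping 85.44.
Round 2 (the publisher proposes): the author can get 85.44 next round, worth 0.74 × 85.44 = 63.2256 now; the publisher offers that and keeps 36.7744.
Round 1 (the author proposes): the publisher can get 36.7744 next round, worth 0.56 × 36.7744 = 20.593664 now, so the author offers 20.593664, keeping 79.406336.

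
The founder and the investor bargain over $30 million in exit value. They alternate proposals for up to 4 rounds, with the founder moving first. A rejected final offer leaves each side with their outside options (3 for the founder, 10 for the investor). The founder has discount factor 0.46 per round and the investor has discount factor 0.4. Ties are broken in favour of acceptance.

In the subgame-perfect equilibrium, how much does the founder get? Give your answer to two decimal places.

21.53

By backward induction:
Round 4 (the investor proposes): the founder gets 3 if talks fail, so the investor offers 3 and keeps 27.
Round 3 (the founder proposes): the investor can get 27 next round, worth 0.4 × 27 = 10.8 now. The founder offers 10.8 and keeps 30 − 10.8 = 19.2.
Round 2 (the investor proposes): the founder can get 19.2 next round, worth 0.46 × 19.2 = 8.832 now, so the investor offers 8.832, keeping 21.168.
Round 1 (the founder proposes): the investor can get 21.168 next round, worth 0.4 × 21.168 = 8.4672 now, so the founder offers 8.4672, keeping 21.5328.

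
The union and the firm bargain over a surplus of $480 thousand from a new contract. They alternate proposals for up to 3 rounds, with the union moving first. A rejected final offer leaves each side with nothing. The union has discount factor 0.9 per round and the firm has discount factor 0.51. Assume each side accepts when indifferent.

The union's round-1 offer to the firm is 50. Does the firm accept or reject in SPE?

Accept

Round 3 (the union proposes): the firm will accept anything ≥ 0, so the union offers 0 and keeps 480.
Round 2 (the firm proposes): the union can get 480 next round, worth 0.9 × 480 = 432 now. The firm offers 432 and keeps 480 − 432 = 48.
So by rejecting in round 1, the firm gets 48 next round, worth 0.51 × 48 = 24.48 now.
Offer 50 ≥ 24.48, so the firm accepts.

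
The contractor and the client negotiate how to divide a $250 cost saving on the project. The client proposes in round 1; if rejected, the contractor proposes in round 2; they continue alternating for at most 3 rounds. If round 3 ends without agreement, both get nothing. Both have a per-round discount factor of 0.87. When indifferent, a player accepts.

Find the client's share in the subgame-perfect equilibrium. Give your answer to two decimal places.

Round 3 (the client proposes): rejection yields 0 for the contractor; the client offers 0 and keeps 250.
Round 2 (the contractor proposes): the client can get 250 next round, worth 0.87 × 250 = 217.5 now. The contractor offers 217.5 and keeps 250 − 217.5 = 32.5.
Round 1 (the client proposes): the contractor can get 32.5 next round, worth 0.87 × 32.5 = 28.275 now, so the client offers 28.275, keeping 221.725.

221.73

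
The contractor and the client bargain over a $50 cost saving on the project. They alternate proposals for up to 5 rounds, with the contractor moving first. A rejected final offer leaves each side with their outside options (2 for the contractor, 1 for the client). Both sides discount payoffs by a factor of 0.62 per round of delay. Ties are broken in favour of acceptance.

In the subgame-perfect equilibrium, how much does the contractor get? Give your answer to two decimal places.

33.54

Round 5 (the contractor proposes): the client gets 1 if talks fail, so the contractor offers 1 and keeps 49.
Round 4 (the client proposes): the contractor can get 49 next round, worth 0.62 × 49 = 30.38 now, so the client offers 30.38, keeping 19.62.
Round 3 (the contractor proposes): the client can get 19.62 next round, worth 0.62 × 19.62 = 12.1644 now; the contractor offers that and keeps 37.8356.
Round 2 (the client proposes): the contractor can get 37.8356 next round, worth 0.62 × 37.8356 = 23.458072 now, so the client offers 23.458072, keeping 26.541928.
Round 1 (the contractor proposes): the client can get 26.541928 next round, worth 0.62 × 26.541928 = 16.45599536 now. The contractor offers 16.45599536 and keeps 50 − 16.45599536 = 33.54400464.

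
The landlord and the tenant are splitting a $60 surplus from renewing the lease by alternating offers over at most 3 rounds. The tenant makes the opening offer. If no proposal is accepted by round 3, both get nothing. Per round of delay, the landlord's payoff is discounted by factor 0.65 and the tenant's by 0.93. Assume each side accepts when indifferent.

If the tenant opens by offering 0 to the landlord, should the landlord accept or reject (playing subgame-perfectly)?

Reject

Round 3 (the tenant proposes): the landlord will accept anything ≥ 0, so the tenant offers 0 and keeps 60.
Round 2 (the landlord proposes): the tenant can get 60 next round, worth 0.93 × 60 = 55.8 now, so the landlord offers 55.8, keeping 4.2.
So by rejecting in round 1, the landlord gets 4.2 next round, worth 0.65 × 4.2 = 2.73 now.
Offer 0 < 2.73, so the landlord rejects.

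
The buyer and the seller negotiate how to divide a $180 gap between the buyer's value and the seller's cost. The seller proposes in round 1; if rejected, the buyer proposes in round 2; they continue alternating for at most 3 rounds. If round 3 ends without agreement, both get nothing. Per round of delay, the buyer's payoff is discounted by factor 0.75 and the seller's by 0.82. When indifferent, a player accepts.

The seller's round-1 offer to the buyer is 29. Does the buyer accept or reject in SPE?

Accept

Round 3 (the seller proposes): the buyer will accept anything ≥ 0, so the seller offers 0 and keeps 180.
Round 2 (the buyer proposes): the seller can get 180 next round, worth 0.82 × 180 = 147.6 now. The buyer offers 147.6 and keeps 180 − 147.6 = 32.4.
So by rejecting in round 1, the buyer gets 32.4 next round, worth 0.75 × 32.4 = 24.3 now.
Offer 29 ≥ 24.3, so the buyer accepts.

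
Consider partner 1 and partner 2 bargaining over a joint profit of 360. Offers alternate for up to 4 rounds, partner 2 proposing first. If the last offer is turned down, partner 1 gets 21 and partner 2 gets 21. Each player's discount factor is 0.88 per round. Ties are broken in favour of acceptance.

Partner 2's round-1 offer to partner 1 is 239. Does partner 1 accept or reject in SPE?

Reject

Round 4 (partner 1 proposes): partner 2 gets 21 if talks fail, so partner 1 offers 21 and keeps 339.
Round 3 (partner 2 proposes): partner 1 can get 339 next round, worth 0.88 × 339 = 298.32 now. Partner 2 offers 298.32 and keeps 360 − 298.32 = 61.68.
Round 2 (partner 1 proposes): partner 2 can get 61.68 next round, worth 0.88 × 61.68 = 54.2784 now, so partner 1 offers 54.2784, keeping 305.7216.
So by rejecting in round 1, partner 1 gets 305.7216 next round, worth 0.88 × 305.7216 = 269.035008 now.
Offer 239 < 269.035008, so partner 1 rejects.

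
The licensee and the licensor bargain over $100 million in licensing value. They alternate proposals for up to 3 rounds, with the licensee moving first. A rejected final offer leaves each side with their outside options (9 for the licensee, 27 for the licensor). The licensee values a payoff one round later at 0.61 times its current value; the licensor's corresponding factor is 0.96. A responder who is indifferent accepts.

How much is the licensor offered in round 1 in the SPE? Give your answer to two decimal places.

Work backward from the last round.
Round 3 (the licensee proposes): the licensor gets 27 if talks fail, so the licensee offers 27 and keeps 73.
Round 2 (the licensor proposes): the licensee can get 73 next round, worth 0.61 × 73 = 44.53 now, so the licensor offers 44.53, keeping 55.47.
Round 1 (the licensee proposes): the licensor can get 55.47 next round, worth 0.96 × 55.47 = 53.2512 now; the licensee offers that and keeps 46.7488.

53.25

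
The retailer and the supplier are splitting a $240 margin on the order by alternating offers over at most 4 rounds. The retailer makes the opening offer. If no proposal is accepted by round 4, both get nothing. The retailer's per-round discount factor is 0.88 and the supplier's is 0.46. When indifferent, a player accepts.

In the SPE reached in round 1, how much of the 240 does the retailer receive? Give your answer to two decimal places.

By backward induction:
Round 4 (the supplier proposes): the retailer will accept anything ≥ 0, so the supplier offers 0 and keeps 240.
Round 3 (the retailer proposes): the supplier can get 240 next round, worth 0.46 × 240 = 110.4 now; the retailer offers that and keeps 129.6.
Round 2 (the supplier proposes): the retailer can get 129.6 next round, worth 0.88 × 129.6 = 114.048 now; the supplier offers that and keeps 125.952.
Round 1 (the retailer proposes): the supplier can get 125.952 next round, worth 0.46 × 125.952 = 57.93792 now, so the retailer offers 57.93792, keeping 182.06208.

182.06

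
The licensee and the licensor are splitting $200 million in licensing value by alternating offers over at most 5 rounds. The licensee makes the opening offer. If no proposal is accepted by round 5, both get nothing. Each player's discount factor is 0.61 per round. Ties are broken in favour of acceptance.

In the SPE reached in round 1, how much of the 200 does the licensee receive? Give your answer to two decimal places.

Round 5 (the licensee proposes): rejection yields 0 for the licensor; the licensee offers 0 and keeps 200.
Round 4 (the licensor proposes): the licensee can get 200 next round, worth 0.61 × 200 = 122 now; the licensor offers that and keeps 78.
Round 3 (the licensee proposes): the licensor can get 78 next round, worth 0.61 × 78 = 47.58 now; the licensee offers that and keeps 152.42.
Round 2 (the licensor proposes): the licensee can get 152.42 next round, worth 0.61 × 152.42 = 92.9762 now, so the licensor offers 92.9762, keeping 107.0238.
Round 1 (the licensee proposes): the licensor can get 107.0238 next round, worth 0.61 × 107.0238 = 65.284518 now. The licensee offers 65.284518 and keeps 200 − 65.284518 = 134.715482.

134.72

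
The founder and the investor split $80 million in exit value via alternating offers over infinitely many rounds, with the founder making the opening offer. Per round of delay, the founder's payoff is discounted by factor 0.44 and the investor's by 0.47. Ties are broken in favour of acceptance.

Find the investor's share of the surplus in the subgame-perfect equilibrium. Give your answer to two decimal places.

Let x be the founder's share when the founder proposes and y be the investor's share when the investor proposes.
The investor accepts iff offered ≥ 0.47·y, so x = 80 − 0.47y. Symmetrically y = 80 − 0.44x.
Substituting: x = 80 − 0.47(80 − 0.44x), giving x(1 − 0.44·0.47) = 80(1 − 0.47).
So x = 80 × 0.53 / 0.7932 ≈ 53.4544, and the investor receives 80 − x ≈ 26.5456.

26.55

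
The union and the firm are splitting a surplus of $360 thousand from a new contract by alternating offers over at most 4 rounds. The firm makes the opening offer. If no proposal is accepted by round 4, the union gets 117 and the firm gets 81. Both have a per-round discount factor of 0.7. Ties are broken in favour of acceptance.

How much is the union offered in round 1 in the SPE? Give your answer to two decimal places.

171.30

Round 4 (the union proposes): the firm gets 81 if talks fail, so the union offers 81 and keeps 279.
Round 3 (the firm proposes): the union can get 279 next round, worth 0.7 × 279 = 195.3 now; the firm offers that and keeps 164.7.
Round 2 (the union proposes): the firm can get 164.7 next round, worth 0.7 × 164.7 = 115.29 now. The union offers 115.29 and keeps 360 − 115.29 = 244.71.
Round 1 (the firm proposes): the union can get 244.71 next round, worth 0.7 × 244.71 = 171.297 now. The firm offers 171.297 and keeps 360 − 171.297 = 188.703.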